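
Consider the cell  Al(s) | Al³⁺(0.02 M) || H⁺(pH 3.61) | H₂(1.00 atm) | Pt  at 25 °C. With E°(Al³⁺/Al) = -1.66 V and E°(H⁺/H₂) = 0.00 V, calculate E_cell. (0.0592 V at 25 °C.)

1.48 V

The hydrogen couple is the cathode, so E°_cell = 1.66 V; n = 6.
[H⁺] = 10^(−3.61) = 2.5 × 10^-4 M, and Q = [Al³⁺]^2·P(H₂)^3 / [H⁺]^6 = 1.83 × 10^18.
E = E° − (0.0592/6) log Q = 1.66 − (0.0592/6)(18.262) = 1.480 V.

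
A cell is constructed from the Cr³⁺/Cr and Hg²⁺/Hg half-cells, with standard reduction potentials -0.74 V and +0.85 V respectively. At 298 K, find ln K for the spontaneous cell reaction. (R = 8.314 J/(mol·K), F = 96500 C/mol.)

E°_cell = +0.85 − (-0.74) = 1.59 V, with n = 6 electrons transferred.
At equilibrium E = 0, so the Nernst equation gives ln K = nFE°/RT = (6)(96500)(1.59)/((8.314)(298)) = 371.58.

ln K = 371.6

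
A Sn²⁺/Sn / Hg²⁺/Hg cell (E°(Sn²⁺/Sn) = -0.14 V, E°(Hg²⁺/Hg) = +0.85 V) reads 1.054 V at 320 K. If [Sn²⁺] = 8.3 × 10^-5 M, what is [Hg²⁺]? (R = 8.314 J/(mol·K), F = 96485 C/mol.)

From the Nernst equation, ln Q = nF(E° − E)/RT = 2×96485×(0.99 − 1.054)/(8.314×320) = -4.642, so Q = 0.00964.
With Q = [Sn²⁺]/[Hg²⁺] and the known concentrations, [Hg²⁺] in the denominator gives [Hg²⁺] = 0.0086 M.

0.0086 M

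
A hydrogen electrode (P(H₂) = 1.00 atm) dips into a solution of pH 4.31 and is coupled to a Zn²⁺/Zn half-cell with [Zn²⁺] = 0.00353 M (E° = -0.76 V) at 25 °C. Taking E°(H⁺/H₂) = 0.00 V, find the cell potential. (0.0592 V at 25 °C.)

The hydrogen couple is the cathode, so E°_cell = 0.76 V; n = 2.
[H⁺] = 10^(−4.31) = 4.9 × 10^-5 M, and Q = [Zn²⁺]·P(H₂) / [H⁺]^2 = 1.47 × 10^6.
E = E° − (0.0592/2) log Q = 0.76 − (0.0592/2)(6.168) = 0.577 V.

0.58 V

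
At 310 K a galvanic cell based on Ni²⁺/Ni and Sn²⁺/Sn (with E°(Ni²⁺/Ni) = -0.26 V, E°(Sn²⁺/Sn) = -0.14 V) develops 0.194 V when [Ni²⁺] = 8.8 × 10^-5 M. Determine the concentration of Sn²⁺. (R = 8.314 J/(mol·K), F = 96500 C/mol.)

From the Nernst equation, ln Q = nF(E° − E)/RT = 2×96500×(0.12 − 0.194)/(8.314×310) = -5.541, so Q = 0.00392.
With Q = [Ni²⁺]/[Sn²⁺] and the known concentrations, [Sn²⁺] in the denominator gives [Sn²⁺] = 0.022 M.

0.022 M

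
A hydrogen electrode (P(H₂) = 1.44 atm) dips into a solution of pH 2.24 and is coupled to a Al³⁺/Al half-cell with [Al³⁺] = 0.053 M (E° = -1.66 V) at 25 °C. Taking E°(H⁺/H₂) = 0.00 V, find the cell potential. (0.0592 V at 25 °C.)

The hydrogen couple is the cathode, so E°_cell = 1.66 V; n = 6.
[H⁺] = 10^(−2.24) = 0.0058 M, and Q = [Al³⁺]^2·P(H₂)^3 / [H⁺]^6 = 2.31 × 10^11.
E = E° − (0.0592/6) log Q = 1.66 − (0.0592/6)(11.364) = 1.548 V.

1.55 V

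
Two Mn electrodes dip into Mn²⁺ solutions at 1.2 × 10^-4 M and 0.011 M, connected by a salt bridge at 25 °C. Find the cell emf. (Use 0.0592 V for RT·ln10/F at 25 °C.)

Both half-cells are Mn²⁺/Mn, so E°_cell = 0. The concentrated side is the cathode; the cell reaction moves Mn²⁺ from high to low concentration with n = 2.
Q = [Mn²⁺]_dilute/[Mn²⁺]_conc = 1.2 × 10^-4/0.011 = 0.0109.
E = 0 − (0.0592/2) log Q = −(0.0592/2)(-1.962) = 0.0581 V.

0.058 V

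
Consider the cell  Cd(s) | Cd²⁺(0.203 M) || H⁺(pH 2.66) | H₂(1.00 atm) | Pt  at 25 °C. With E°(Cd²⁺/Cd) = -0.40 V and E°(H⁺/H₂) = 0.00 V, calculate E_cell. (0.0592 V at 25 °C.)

The hydrogen couple is the cathode, so E°_cell = 0.40 V; n = 2.
[H⁺] = 10^(−2.66) = 0.0022 M, and Q = [Cd²⁺]·P(H₂) / [H⁺]^2 = 4.24 × 10^4.
E = E° − (0.0592/2) log Q = 0.40 − (0.0592/2)(4.627) = 0.263 V.

0.26 V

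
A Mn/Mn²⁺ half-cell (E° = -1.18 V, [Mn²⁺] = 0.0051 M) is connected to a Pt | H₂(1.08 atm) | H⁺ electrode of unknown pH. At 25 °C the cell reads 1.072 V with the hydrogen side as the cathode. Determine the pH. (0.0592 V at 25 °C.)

pH = 2.95

E°_cell = 1.18 V and n = 2.
log Q = n(E° − E)/0.0592 = 2×(1.18 − 1.072)/0.0592 = 3.649.
With Q = [Mn²⁺]·P(H₂) / [H⁺]^2, solving for [H⁺] gives log[H⁺] = -2.954, so pH = 2.95.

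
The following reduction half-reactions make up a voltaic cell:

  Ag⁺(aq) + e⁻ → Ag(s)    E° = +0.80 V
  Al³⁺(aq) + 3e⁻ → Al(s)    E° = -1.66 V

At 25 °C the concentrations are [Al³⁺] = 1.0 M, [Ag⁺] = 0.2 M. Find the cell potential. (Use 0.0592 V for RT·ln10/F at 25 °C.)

2.42 V

The Ag⁺/Ag couple has the higher reduction potential and acts as the cathode, so E°_cell = +0.80 − (-1.66) = 2.46 V.
Balancing electrons gives n = 3; the reaction quotient is Q = [Al³⁺]/[Ag⁺]^3 = 125.
At 25 °C, E = E° − (0.0592/n) log Q = 2.46 − (0.0592/3)(2.097) = 2.460 − 0.041 = 2.419 V.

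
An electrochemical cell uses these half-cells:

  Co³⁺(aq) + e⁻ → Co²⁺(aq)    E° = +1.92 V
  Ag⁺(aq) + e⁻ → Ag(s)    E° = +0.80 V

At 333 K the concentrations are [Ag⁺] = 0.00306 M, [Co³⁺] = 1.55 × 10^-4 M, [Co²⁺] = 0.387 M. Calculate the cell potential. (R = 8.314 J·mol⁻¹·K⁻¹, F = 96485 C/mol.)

The Co³⁺/Co²⁺ couple has the higher reduction potential and acts as the cathode, so E°_cell = +1.92 − (+0.80) = 1.12 V.
Balancing electrons gives n = 1; the reaction quotient is Q = [Ag⁺]·[Co²⁺]/[Co³⁺] = 7.64.
E = E° − (RT/nF) ln Q = 1.12 − (8.314×333)/(1×96485) × (2.033) = 1.120 − 0.058 = 1.062 V.

1.06 V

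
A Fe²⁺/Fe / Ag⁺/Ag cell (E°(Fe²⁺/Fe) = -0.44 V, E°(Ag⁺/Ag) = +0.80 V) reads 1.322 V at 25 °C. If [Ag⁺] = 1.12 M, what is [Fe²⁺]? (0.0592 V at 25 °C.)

From the Nernst equation, log Q = n(E° − E)/0.0592 = 2(1.24 − 1.322)/0.0592 = -2.770, so Q = 0.00170.
With Q = [Fe²⁺]/[Ag⁺]^2 and the known concentrations, [Fe²⁺] in the numerator gives [Fe²⁺] = 0.0021 M.

0.0021 M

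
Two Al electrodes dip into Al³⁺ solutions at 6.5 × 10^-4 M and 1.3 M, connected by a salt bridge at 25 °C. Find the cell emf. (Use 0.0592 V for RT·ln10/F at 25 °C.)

Both half-cells are Al³⁺/Al, so E°_cell = 0. The concentrated side is the cathode; the cell reaction moves Al³⁺ from high to low concentration with n = 3.
Q = [Al³⁺]_dilute/[Al³⁺]_conc = 6.5 × 10^-4/1.3 = 5 × 10^-4.
E = 0 − (0.0592/3) log Q = −(0.0592/3)(-3.301) = 0.0651 V.

0.065 V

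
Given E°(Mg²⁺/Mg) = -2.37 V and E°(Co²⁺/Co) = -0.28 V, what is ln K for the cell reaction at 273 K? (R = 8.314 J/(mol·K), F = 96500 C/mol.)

E°_cell = -0.28 − (-2.37) = 2.09 V, with n = 2 electrons transferred.
At equilibrium E = 0, so the Nernst equation gives ln K = nFE°/RT = (2)(96500)(2.09)/((8.314)(273)) = 177.72.

ln K = 177.7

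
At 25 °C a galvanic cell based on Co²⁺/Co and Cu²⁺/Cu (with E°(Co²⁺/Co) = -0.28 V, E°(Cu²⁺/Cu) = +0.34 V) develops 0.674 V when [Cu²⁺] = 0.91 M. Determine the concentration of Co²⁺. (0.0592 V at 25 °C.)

From the Nernst equation, log Q = n(E° − E)/0.0592 = 2(0.62 − 0.674)/0.0592 = -1.824, so Q = 0.0150.
With Q = [Co²⁺]/[Cu²⁺] and the known concentrations, [Co²⁺] in the numerator gives [Co²⁺] = 0.014 M.

0.014 M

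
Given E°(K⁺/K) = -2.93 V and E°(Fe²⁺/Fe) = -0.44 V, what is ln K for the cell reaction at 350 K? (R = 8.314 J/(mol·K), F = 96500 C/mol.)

E°_cell = -0.44 − (-2.93) = 2.49 V, with n = 2 electrons transferred.
At equilibrium E = 0, so the Nernst equation gives ln K = nFE°/RT = (2)(96500)(2.49)/((8.314)(350)) = 165.15.

ln K = 165.2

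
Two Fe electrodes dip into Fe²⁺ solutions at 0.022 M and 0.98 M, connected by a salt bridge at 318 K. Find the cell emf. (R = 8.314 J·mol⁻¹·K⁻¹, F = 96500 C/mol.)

0.052 V

Both half-cells are Fe²⁺/Fe, so E°_cell = 0. The concentrated side is the cathode; the cell reaction moves Fe²⁺ from high to low concentration with n = 2.
Q = [Fe²⁺]_dilute/[Fe²⁺]_conc = 0.022/0.98 = 0.0224.
E = 0 − (RT/nF) ln Q = −((8.314×318)/(2×96500))(-3.797) = 0.0520 V.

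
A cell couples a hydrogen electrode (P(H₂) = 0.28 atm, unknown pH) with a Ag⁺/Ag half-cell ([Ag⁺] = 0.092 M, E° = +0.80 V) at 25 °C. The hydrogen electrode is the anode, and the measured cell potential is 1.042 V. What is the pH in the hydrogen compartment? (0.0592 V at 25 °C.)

E°_cell = 0.80 V and n = 2.
log Q = n(E° − E)/0.0592 = 2×(0.80 − 1.042)/0.0592 = -8.176.
With Q = [H⁺]^2 / ([Ag⁺]^2·P(H₂)), solving for [H⁺] gives log[H⁺] = -5.400, so pH = 5.40.

pH = 5.40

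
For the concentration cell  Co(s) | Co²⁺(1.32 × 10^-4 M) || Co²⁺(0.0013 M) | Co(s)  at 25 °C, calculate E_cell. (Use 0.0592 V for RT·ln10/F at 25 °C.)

0.029 V

Both half-cells are Co²⁺/Co, so E°_cell = 0. The concentrated side is the cathode; the cell reaction moves Co²⁺ from high to low concentration with n = 2.
Q = [Co²⁺]_dilute/[Co²⁺]_conc = 1.32 × 10^-4/0.0013 = 0.102.
E = 0 − (0.0592/2) log Q = −(0.0592/2)(-0.993) = 0.0294 V.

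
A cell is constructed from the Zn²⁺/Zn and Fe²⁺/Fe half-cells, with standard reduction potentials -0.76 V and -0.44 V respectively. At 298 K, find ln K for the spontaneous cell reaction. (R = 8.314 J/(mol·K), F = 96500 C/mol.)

ln K = 24.9

E°_cell = -0.44 − (-0.76) = 0.32 V, with n = 2 electrons transferred.
At equilibrium E = 0, so the Nernst equation gives ln K = nFE°/RT = (2)(96500)(0.32)/((8.314)(298)) = 24.93.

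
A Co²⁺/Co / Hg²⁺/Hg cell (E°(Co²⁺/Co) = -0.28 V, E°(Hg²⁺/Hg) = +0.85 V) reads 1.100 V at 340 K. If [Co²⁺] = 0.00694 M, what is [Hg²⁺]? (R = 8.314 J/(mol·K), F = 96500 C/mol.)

8.9 × 10^-4 M

From the Nernst equation, ln Q = nF(E° − E)/RT = 2×96500×(1.13 − 1.100)/(8.314×340) = 2.048, so Q = 7.75.
With Q = [Co²⁺]/[Hg²⁺] and the known concentrations, [Hg²⁺] in the denominator gives [Hg²⁺] = 8.9 × 10^-4 M.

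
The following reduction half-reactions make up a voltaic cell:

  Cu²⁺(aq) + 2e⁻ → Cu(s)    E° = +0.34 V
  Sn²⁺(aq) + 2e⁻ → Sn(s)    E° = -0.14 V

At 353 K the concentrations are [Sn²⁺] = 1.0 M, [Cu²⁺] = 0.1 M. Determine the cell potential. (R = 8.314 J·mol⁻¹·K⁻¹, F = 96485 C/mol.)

The Cu²⁺/Cu couple has the higher reduction potential and acts as the cathode, so E°_cell = +0.34 − (-0.14) = 0.48 V.
Balancing electrons gives n = 2; the reaction quotient is Q = [Sn²⁺]/[Cu²⁺] = 10.0.
E = E° − (RT/nF) ln Q = 0.48 − (8.314×353)/(2×96485) × (2.303) = 0.480 − 0.035 = 0.445 V.

0.445 V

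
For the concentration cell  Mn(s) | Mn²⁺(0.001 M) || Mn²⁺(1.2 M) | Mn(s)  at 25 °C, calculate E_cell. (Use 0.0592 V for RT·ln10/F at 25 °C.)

Both half-cells are Mn²⁺/Mn, so E°_cell = 0. The concentrated side is the cathode; the cell reaction moves Mn²⁺ from high to low concentration with n = 2.
Q = [Mn²⁺]_dilute/[Mn²⁺]_conc = 0.001/1.2 = 8.33 × 10^-4.
E = 0 − (0.0592/2) log Q = −(0.0592/2)(-3.079) = 0.0911 V.

0.091 V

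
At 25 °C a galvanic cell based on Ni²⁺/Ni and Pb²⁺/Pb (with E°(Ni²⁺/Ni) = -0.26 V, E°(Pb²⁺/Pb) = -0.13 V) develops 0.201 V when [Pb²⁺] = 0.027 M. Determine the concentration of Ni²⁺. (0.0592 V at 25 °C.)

1.1 × 10^-4 M

From the Nernst equation, log Q = n(E° − E)/0.0592 = 2(0.13 − 0.201)/0.0592 = -2.399, so Q = 0.00399.
With Q = [Ni²⁺]/[Pb²⁺] and the known concentrations, [Ni²⁺] in the numerator gives [Ni²⁺] = 1.1 × 10^-4 M.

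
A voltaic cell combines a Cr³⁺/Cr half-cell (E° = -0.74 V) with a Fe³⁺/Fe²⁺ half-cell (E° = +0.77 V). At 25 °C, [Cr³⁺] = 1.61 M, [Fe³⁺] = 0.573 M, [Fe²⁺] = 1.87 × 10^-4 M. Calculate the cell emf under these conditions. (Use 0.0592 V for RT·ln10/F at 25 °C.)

1.71 V

The Fe³⁺/Fe²⁺ couple has the higher reduction potential and acts as the cathode, so E°_cell = +0.77 − (-0.74) = 1.51 V.
Balancing electrons gives n = 3; the reaction quotient is Q = [Cr³⁺]·[Fe²⁺]^3/[Fe³⁺]^3 = 5.6 × 10^-11.
At 25 °C, E = E° − (0.0592/n) log Q = 1.51 − (0.0592/3)(-10.252) = 1.510 + 0.202 = 1.712 V.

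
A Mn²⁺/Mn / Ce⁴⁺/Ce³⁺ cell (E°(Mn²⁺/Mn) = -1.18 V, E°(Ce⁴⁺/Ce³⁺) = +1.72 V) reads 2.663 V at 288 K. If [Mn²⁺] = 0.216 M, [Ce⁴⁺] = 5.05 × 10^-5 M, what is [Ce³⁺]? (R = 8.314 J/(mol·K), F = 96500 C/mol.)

1.5 M

From the Nernst equation, ln Q = nF(E° − E)/RT = 2×96500×(2.90 − 2.663)/(8.314×288) = 19.103, so Q = 1.98 × 10^8.
With Q = [Mn²⁺]·[Ce³⁺]^2/[Ce⁴⁺]^2 and the known concentrations, [Ce³⁺]^2 in the numerator gives [Ce³⁺] = 1.5 M.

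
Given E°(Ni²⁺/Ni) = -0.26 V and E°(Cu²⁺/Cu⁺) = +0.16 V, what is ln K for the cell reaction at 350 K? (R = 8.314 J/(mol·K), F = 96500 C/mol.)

E°_cell = +0.16 − (-0.26) = 0.42 V, with n = 2 electrons transferred.
At equilibrium E = 0, so the Nernst equation gives ln K = nFE°/RT = (2)(96500)(0.42)/((8.314)(350)) = 27.86.

ln K = 27.9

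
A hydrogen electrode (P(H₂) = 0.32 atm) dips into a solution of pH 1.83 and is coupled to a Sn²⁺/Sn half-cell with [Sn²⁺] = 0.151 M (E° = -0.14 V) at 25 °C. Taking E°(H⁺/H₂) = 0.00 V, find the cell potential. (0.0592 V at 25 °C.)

0.071 V

The hydrogen couple is the cathode, so E°_cell = 0.14 V; n = 2.
[H⁺] = 10^(−1.83) = 0.015 M, and Q = [Sn²⁺]·P(H₂) / [H⁺]^2 = 221.
E = E° − (0.0592/2) log Q = 0.14 − (0.0592/2)(2.344) = 0.071 V.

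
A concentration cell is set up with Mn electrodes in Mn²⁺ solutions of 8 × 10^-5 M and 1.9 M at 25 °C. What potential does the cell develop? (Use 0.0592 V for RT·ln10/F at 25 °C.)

Both half-cells are Mn²⁺/Mn, so E°_cell = 0. The concentrated side is the cathode; the cell reaction moves Mn²⁺ from high to low concentration with n = 2.
Q = [Mn²⁺]_dilute/[Mn²⁺]_conc = 8 × 10^-5/1.9 = 4.21 × 10^-5.
E = 0 − (0.0592/2) log Q = −(0.0592/2)(-4.376) = 0.1295 V.

0.13 V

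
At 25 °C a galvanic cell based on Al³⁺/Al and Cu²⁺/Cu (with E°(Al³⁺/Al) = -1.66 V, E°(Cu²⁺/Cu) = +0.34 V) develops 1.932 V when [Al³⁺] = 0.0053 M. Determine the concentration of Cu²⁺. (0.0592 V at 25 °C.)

From the Nernst equation, log Q = n(E° − E)/0.0592 = 6(2.00 − 1.932)/0.0592 = 6.892, so Q = 7.8 × 10^6.
With Q = [Al³⁺]^2/[Cu²⁺]^3 and the known concentrations, [Cu²⁺]^3 in the denominator gives [Cu²⁺] = 1.5 × 10^-4 M.

1.5 × 10^-4 M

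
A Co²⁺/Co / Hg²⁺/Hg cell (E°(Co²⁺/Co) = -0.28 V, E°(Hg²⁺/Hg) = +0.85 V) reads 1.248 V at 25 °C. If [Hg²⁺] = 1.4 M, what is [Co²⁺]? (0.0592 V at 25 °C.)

From the Nernst equation, log Q = n(E° − E)/0.0592 = 2(1.13 − 1.248)/0.0592 = -3.986, so Q = 1.03 × 10^-4.
With Q = [Co²⁺]/[Hg²⁺] and the known concentrations, [Co²⁺] in the numerator gives [Co²⁺] = 1.4 × 10^-4 M.

1.4 × 10^-4 M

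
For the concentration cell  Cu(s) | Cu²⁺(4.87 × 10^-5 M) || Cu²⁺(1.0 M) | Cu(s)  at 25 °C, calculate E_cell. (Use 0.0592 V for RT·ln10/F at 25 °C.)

Both half-cells are Cu²⁺/Cu, so E°_cell = 0. The concentrated side is the cathode; the cell reaction moves Cu²⁺ from high to low concentration with n = 2.
Q = [Cu²⁺]_dilute/[Cu²⁺]_conc = 4.87 × 10^-5/1.0 = 4.87 × 10^-5.
E = 0 − (0.0592/2) log Q = −(0.0592/2)(-4.312) = 0.1276 V.

0.13 V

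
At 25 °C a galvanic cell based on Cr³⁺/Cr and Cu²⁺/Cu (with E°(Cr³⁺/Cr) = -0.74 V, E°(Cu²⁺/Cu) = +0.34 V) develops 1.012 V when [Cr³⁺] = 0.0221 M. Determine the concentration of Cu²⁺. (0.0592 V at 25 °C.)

From the Nernst equation, log Q = n(E° − E)/0.0592 = 6(1.08 − 1.012)/0.0592 = 6.892, so Q = 7.8 × 10^6.
With Q = [Cr³⁺]^2/[Cu²⁺]^3 and the known concentrations, [Cu²⁺]^3 in the denominator gives [Cu²⁺] = 4 × 10^-4 M.

4 × 10^-4 M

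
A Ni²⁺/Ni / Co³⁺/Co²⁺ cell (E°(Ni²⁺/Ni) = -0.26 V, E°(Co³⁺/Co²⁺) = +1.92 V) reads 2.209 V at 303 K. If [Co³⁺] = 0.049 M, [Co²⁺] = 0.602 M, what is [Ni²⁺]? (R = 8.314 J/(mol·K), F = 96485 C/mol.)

7.2 × 10^-4 M

From the Nernst equation, ln Q = nF(E° − E)/RT = 2×96485×(2.18 − 2.209)/(8.314×303) = -2.221, so Q = 0.108.
With Q = [Ni²⁺]·[Co²⁺]^2/[Co³⁺]^2 and the known concentrations, [Ni²⁺] in the numerator gives [Ni²⁺] = 7.2 × 10^-4 M.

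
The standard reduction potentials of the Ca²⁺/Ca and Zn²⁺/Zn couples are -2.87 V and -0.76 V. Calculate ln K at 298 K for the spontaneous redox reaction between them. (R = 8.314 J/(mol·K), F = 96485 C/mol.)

ln K = 164.3

E°_cell = -0.76 − (-2.87) = 2.11 V, with n = 2 electrons transferred.
At equilibrium E = 0, so the Nernst equation gives ln K = nFE°/RT = (2)(96485)(2.11)/((8.314)(298)) = 164.34.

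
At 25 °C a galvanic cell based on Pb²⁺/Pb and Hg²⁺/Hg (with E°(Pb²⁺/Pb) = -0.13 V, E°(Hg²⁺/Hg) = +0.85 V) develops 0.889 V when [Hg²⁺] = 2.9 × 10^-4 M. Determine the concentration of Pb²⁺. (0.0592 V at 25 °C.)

0.34 M

From the Nernst equation, log Q = n(E° − E)/0.0592 = 2(0.98 − 0.889)/0.0592 = 3.074, so Q = 1190.
With Q = [Pb²⁺]/[Hg²⁺] and the known concentrations, [Pb²⁺] in the numerator gives [Pb²⁺] = 0.34 M.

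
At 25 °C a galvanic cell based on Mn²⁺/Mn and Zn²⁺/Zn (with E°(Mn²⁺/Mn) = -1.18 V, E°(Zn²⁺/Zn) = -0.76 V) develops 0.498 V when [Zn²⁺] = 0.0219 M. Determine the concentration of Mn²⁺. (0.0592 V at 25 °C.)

5.1 × 10^-5 M

From the Nernst equation, log Q = n(E° − E)/0.0592 = 2(0.42 − 0.498)/0.0592 = -2.635, so Q = 0.00232.
With Q = [Mn²⁺]/[Zn²⁺] and the known concentrations, [Mn²⁺] in the numerator gives [Mn²⁺] = 5.1 × 10^-5 M.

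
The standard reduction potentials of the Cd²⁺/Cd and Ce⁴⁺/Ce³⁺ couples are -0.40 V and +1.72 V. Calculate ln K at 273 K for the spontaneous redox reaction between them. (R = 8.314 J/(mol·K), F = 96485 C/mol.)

E°_cell = +1.72 − (-0.40) = 2.12 V, with n = 2 electrons transferred.
At equilibrium E = 0, so the Nernst equation gives ln K = nFE°/RT = (2)(96485)(2.12)/((8.314)(273)) = 180.24.

ln K = 180.2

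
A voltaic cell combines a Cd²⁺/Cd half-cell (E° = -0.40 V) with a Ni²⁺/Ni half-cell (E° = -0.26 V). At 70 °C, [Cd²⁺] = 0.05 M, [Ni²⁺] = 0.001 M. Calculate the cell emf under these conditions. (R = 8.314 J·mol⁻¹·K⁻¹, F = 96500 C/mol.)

0.082 V

The Ni²⁺/Ni couple has the higher reduction potential and acts as the cathode, so E°_cell = -0.26 − (-0.40) = 0.14 V.
Balancing electrons gives n = 2; the reaction quotient is Q = [Cd²⁺]/[Ni²⁺] = 50.0.
E = E° − (RT/nF) ln Q = 0.14 − (8.314×343)/(2×96500) × (3.912) = 0.140 − 0.058 = 0.082 V.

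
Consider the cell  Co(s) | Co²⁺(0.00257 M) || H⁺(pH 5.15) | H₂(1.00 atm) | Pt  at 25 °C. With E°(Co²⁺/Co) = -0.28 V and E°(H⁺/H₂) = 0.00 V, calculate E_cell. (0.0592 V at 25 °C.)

The hydrogen couple is the cathode, so E°_cell = 0.28 V; n = 2.
[H⁺] = 10^(−5.15) = 7.1 × 10^-6 M, and Q = [Co²⁺]·P(H₂) / [H⁺]^2 = 5.13 × 10^7.
E = E° − (0.0592/2) log Q = 0.28 − (0.0592/2)(7.710) = 0.052 V.

0.052 V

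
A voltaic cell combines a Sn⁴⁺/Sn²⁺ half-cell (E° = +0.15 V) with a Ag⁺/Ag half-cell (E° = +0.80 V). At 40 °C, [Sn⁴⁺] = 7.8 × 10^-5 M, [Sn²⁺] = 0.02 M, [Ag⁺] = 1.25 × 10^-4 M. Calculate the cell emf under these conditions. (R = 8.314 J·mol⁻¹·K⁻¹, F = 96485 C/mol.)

The Ag⁺/Ag couple has the higher reduction potential and acts as the cathode, so E°_cell = +0.80 − (+0.15) = 0.65 V.
Balancing electrons gives n = 2; the reaction quotient is Q = [Sn⁴⁺]/([Sn²⁺]·[Ag⁺]^2) = 2.5 × 10^5.
E = E° − (RT/nF) ln Q = 0.65 − (8.314×313)/(2×96485) × (12.428) = 0.650 − 0.168 = 0.482 V.

0.482 V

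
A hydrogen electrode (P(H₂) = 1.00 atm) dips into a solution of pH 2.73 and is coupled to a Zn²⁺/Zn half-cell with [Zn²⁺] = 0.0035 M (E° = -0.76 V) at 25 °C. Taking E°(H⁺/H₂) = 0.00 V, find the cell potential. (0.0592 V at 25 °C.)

The hydrogen couple is the cathode, so E°_cell = 0.76 V; n = 2.
[H⁺] = 10^(−2.73) = 0.0019 M, and Q = [Zn²⁺]·P(H₂) / [H⁺]^2 = 1010.
E = E° − (0.0592/2) log Q = 0.76 − (0.0592/2)(3.004) = 0.671 V.

0.67 V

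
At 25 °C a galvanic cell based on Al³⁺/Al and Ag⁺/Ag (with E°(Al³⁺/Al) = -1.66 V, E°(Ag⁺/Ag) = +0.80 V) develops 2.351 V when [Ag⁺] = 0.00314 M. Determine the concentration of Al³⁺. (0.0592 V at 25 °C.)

0.01 M

From the Nernst equation, log Q = n(E° − E)/0.0592 = 3(2.46 − 2.351)/0.0592 = 5.524, so Q = 3.34 × 10^5.
With Q = [Al³⁺]/[Ag⁺]^3 and the known concentrations, [Al³⁺] in the numerator gives [Al³⁺] = 0.01 M.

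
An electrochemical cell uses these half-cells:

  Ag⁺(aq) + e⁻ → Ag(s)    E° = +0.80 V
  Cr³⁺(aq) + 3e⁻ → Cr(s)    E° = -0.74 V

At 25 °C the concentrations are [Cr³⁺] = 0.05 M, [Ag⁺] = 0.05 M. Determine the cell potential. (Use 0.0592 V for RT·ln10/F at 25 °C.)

1.49 V

The Ag⁺/Ag couple has the higher reduction potential and acts as the cathode, so E°_cell = +0.80 − (-0.74) = 1.54 V.
Balancing electrons gives n = 3; the reaction quotient is Q = [Cr³⁺]/[Ag⁺]^3 = 400.
At 25 °C, E = E° − (0.0592/n) log Q = 1.54 − (0.0592/3)(2.602) = 1.540 − 0.051 = 1.489 V.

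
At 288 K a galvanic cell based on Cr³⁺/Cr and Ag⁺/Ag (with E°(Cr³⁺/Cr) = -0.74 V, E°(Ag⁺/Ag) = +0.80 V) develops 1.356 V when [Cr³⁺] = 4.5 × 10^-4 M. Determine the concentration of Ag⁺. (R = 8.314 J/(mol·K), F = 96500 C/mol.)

4.6 × 10^-5 M

From the Nernst equation, ln Q = nF(E° − E)/RT = 3×96500×(1.54 − 1.356)/(8.314×288) = 22.247, so Q = 4.59 × 10^9.
With Q = [Cr³⁺]/[Ag⁺]^3 and the known concentrations, [Ag⁺]^3 in the denominator gives [Ag⁺] = 4.6 × 10^-5 M.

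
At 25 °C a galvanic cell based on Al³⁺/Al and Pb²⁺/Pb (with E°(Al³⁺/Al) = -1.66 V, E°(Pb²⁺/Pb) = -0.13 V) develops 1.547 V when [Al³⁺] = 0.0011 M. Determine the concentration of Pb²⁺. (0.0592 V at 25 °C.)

From the Nernst equation, log Q = n(E° − E)/0.0592 = 6(1.53 − 1.547)/0.0592 = -1.723, so Q = 0.0189.
With Q = [Al³⁺]^2/[Pb²⁺]^3 and the known concentrations, [Pb²⁺]^3 in the denominator gives [Pb²⁺] = 0.04 M.

0.04 M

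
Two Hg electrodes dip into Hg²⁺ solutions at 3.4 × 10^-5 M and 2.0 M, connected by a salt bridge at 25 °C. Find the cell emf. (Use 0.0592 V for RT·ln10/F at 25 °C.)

Both half-cells are Hg²⁺/Hg, so E°_cell = 0. The concentrated side is the cathode; the cell reaction moves Hg²⁺ from high to low concentration with n = 2.
Q = [Hg²⁺]_dilute/[Hg²⁺]_conc = 3.4 × 10^-5/2.0 = 1.7 × 10^-5.
E = 0 − (0.0592/2) log Q = −(0.0592/2)(-4.770) = 0.1412 V.

0.14 V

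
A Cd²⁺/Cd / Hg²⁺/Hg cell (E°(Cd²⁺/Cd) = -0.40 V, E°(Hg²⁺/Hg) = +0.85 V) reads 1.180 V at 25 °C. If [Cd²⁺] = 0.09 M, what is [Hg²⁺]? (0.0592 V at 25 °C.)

3.9 × 10^-4 M

From the Nernst equation, log Q = n(E° − E)/0.0592 = 2(1.25 − 1.180)/0.0592 = 2.365, so Q = 232.
With Q = [Cd²⁺]/[Hg²⁺] and the known concentrations, [Hg²⁺] in the denominator gives [Hg²⁺] = 3.9 × 10^-4 M.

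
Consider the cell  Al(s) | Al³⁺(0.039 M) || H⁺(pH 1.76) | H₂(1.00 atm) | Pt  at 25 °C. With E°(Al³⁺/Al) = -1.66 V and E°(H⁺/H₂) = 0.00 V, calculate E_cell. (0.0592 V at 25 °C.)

The hydrogen couple is the cathode, so E°_cell = 1.66 V; n = 6.
[H⁺] = 10^(−1.76) = 0.017 M, and Q = [Al³⁺]^2·P(H₂)^3 / [H⁺]^6 = 5.52 × 10^7.
E = E° − (0.0592/6) log Q = 1.66 − (0.0592/6)(7.742) = 1.584 V.

1.58 V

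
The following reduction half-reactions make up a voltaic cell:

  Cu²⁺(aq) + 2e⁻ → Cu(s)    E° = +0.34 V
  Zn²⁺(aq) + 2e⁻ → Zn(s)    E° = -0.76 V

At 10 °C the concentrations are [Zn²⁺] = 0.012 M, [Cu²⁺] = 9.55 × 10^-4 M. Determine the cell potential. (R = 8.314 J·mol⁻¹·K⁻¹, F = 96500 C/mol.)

The Cu²⁺/Cu couple has the higher reduction potential and acts as the cathode, so E°_cell = +0.34 − (-0.76) = 1.10 V.
Balancing electrons gives n = 2; the reaction quotient is Q = [Zn²⁺]/[Cu²⁺] = 12.6.
E = E° − (RT/nF) ln Q = 1.10 − (8.314×283)/(2×96500) × (2.531) = 1.100 − 0.031 = 1.069 V.

1.07 V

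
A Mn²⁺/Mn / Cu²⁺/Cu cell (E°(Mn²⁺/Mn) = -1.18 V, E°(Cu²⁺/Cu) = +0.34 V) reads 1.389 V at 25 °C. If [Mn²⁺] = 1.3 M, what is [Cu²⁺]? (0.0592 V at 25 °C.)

4.9 × 10^-5 M

From the Nernst equation, log Q = n(E° − E)/0.0592 = 2(1.52 − 1.389)/0.0592 = 4.426, so Q = 2.66 × 10^4.
With Q = [Mn²⁺]/[Cu²⁺] and the known concentrations, [Cu²⁺] in the denominator gives [Cu²⁺] = 4.9 × 10^-5 M.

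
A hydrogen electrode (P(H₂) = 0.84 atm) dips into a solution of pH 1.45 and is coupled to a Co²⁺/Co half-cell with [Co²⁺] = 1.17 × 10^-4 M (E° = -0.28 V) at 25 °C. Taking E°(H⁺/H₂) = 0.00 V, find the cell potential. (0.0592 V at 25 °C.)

0.31 V

The hydrogen couple is the cathode, so E°_cell = 0.28 V; n = 2.
[H⁺] = 10^(−1.45) = 0.035 M, and Q = [Co²⁺]·P(H₂) / [H⁺]^2 = 0.0781.
E = E° − (0.0592/2) log Q = 0.28 − (0.0592/2)(-1.108) = 0.313 V.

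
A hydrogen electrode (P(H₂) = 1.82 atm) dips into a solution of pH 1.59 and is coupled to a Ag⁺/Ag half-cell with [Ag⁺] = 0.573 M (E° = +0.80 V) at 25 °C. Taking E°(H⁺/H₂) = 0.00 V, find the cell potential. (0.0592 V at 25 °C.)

The Ag⁺/Ag couple is the cathode, so E°_cell = 0.80 V; n = 2.
[H⁺] = 10^(−1.59) = 0.026 M, and Q = [H⁺]^2 / ([Ag⁺]^2·P(H₂)) = 0.00111.
E = E° − (0.0592/2) log Q = 0.80 − (0.0592/2)(-2.956) = 0.887 V.

0.89 V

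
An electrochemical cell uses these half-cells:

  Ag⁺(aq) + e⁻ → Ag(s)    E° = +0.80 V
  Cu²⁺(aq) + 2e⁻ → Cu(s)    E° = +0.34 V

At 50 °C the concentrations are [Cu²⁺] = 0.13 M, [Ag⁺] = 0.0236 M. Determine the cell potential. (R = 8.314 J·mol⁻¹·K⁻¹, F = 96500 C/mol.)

The Ag⁺/Ag couple has the higher reduction potential and acts as the cathode, so E°_cell = +0.80 − (+0.34) = 0.46 V.
Balancing electrons gives n = 2; the reaction quotient is Q = [Cu²⁺]/[Ag⁺]^2 = 233.
E = E° − (RT/nF) ln Q = 0.46 − (8.314×323)/(2×96500) × (5.453) = 0.460 − 0.076 = 0.384 V.

0.384 V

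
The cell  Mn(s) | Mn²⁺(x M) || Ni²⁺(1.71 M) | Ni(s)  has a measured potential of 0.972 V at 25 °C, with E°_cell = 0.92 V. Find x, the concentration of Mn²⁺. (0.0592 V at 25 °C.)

0.03 M

From the Nernst equation, log Q = n(E° − E)/0.0592 = 2(0.92 − 0.972)/0.0592 = -1.757, so Q = 0.0175.
With Q = [Mn²⁺]/[Ni²⁺] and the known concentrations, [Mn²⁺] in the numerator gives [Mn²⁺] = 0.03 M.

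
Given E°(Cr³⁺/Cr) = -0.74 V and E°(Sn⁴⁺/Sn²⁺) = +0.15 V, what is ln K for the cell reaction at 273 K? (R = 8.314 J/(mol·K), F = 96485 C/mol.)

E°_cell = +0.15 − (-0.74) = 0.89 V, with n = 6 electrons transferred.
At equilibrium E = 0, so the Nernst equation gives ln K = nFE°/RT = (6)(96485)(0.89)/((8.314)(273)) = 227.00.

ln K = 227.0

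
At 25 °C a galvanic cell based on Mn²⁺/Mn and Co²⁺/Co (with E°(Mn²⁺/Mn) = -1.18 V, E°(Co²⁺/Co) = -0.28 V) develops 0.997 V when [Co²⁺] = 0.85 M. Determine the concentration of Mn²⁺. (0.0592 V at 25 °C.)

4.5 × 10^-4 M

From the Nernst equation, log Q = n(E° − E)/0.0592 = 2(0.90 − 0.997)/0.0592 = -3.277, so Q = 5.28 × 10^-4.
With Q = [Mn²⁺]/[Co²⁺] and the known concentrations, [Mn²⁺] in the numerator gives [Mn²⁺] = 4.5 × 10^-4 M.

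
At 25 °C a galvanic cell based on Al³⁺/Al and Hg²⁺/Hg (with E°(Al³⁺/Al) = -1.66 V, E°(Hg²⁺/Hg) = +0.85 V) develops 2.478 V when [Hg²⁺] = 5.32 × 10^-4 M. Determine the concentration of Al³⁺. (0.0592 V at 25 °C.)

5.1 × 10^-4 M

From the Nernst equation, log Q = n(E° − E)/0.0592 = 6(2.51 − 2.478)/0.0592 = 3.243, so Q = 1750.
With Q = [Al³⁺]^2/[Hg²⁺]^3 and the known concentrations, [Al³⁺]^2 in the numerator gives [Al³⁺] = 5.1 × 10^-4 M.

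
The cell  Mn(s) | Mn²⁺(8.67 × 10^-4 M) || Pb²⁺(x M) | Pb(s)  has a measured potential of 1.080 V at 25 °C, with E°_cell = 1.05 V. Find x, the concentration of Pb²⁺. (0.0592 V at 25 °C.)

0.0089 M

From the Nernst equation, log Q = n(E° − E)/0.0592 = 2(1.05 − 1.080)/0.0592 = -1.014, so Q = 0.0969.
With Q = [Mn²⁺]/[Pb²⁺] and the known concentrations, [Pb²⁺] in the denominator gives [Pb²⁺] = 0.0089 M.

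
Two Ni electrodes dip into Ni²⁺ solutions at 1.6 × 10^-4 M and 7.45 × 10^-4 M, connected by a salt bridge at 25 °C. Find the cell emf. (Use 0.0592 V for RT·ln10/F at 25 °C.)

Both half-cells are Ni²⁺/Ni, so E°_cell = 0. The concentrated side is the cathode; the cell reaction moves Ni²⁺ from high to low concentration with n = 2.
Q = [Ni²⁺]_dilute/[Ni²⁺]_conc = 1.6 × 10^-4/7.45 × 10^-4 = 0.215.
E = 0 − (0.0592/2) log Q = −(0.0592/2)(-0.668) = 0.0198 V.

0.020 V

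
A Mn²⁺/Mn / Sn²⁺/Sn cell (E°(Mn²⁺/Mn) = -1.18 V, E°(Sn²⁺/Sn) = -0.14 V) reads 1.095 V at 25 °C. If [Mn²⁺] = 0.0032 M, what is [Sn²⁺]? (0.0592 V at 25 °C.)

From the Nernst equation, log Q = n(E° − E)/0.0592 = 2(1.04 − 1.095)/0.0592 = -1.858, so Q = 0.0139.
With Q = [Mn²⁺]/[Sn²⁺] and the known concentrations, [Sn²⁺] in the denominator gives [Sn²⁺] = 0.23 M.

0.23 M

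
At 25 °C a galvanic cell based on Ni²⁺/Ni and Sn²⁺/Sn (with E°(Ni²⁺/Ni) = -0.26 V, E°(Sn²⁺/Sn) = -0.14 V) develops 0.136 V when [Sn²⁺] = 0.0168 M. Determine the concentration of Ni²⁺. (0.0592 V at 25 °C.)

0.0048 M

From the Nernst equation, log Q = n(E° − E)/0.0592 = 2(0.12 − 0.136)/0.0592 = -0.541, so Q = 0.288.
With Q = [Ni²⁺]/[Sn²⁺] and the known concentrations, [Ni²⁺] in the numerator gives [Ni²⁺] = 0.0048 M.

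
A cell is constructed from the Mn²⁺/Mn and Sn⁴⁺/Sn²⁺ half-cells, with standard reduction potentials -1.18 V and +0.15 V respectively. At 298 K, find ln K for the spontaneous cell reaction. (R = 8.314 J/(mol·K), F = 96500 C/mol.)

E°_cell = +0.15 − (-1.18) = 1.33 V, with n = 2 electrons transferred.
At equilibrium E = 0, so the Nernst equation gives ln K = nFE°/RT = (2)(96500)(1.33)/((8.314)(298)) = 103.61.

ln K = 103.6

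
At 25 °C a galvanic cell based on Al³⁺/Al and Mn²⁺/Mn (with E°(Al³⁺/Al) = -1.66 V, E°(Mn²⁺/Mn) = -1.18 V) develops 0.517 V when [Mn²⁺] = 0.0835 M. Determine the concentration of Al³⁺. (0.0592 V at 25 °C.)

3.2 × 10^-4 M

From the Nernst equation, log Q = n(E° − E)/0.0592 = 6(0.48 − 0.517)/0.0592 = -3.750, so Q = 1.78 × 10^-4.
With Q = [Al³⁺]^2/[Mn²⁺]^3 and the known concentrations, [Al³⁺]^2 in the numerator gives [Al³⁺] = 3.2 × 10^-4 M.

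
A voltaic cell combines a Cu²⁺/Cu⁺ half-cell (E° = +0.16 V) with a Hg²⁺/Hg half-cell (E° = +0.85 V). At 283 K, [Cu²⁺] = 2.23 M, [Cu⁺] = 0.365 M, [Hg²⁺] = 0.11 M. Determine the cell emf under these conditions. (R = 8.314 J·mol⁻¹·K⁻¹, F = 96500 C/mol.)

0.619 V

The Hg²⁺/Hg couple has the higher reduction potential and acts as the cathode, so E°_cell = +0.85 − (+0.16) = 0.69 V.
Balancing electrons gives n = 2; the reaction quotient is Q = [Cu²⁺]^2/([Cu⁺]^2·[Hg²⁺]) = 339.
E = E° − (RT/nF) ln Q = 0.69 − (8.314×283)/(2×96500) × (5.827) = 0.690 − 0.071 = 0.619 V.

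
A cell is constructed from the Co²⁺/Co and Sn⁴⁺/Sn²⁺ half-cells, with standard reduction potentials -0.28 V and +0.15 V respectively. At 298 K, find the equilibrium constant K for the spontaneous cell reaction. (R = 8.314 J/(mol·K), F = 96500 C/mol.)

3.5 × 10^14

E°_cell = +0.15 − (-0.28) = 0.43 V, with n = 2 electrons transferred.
At equilibrium E = 0, so the Nernst equation gives ln K = nFE°/RT = (2)(96500)(0.43)/((8.314)(298)) = 33.50.
K = e^33.50 = 3.5 × 10^14.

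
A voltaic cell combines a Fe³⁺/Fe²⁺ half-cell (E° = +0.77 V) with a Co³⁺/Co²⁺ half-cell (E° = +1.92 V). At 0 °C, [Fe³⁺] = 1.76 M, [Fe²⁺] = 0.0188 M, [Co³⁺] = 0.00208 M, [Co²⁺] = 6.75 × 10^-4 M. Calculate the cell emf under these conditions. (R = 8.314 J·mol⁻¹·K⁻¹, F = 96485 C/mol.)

1.07 V

The Co³⁺/Co²⁺ couple has the higher reduction potential and acts as the cathode, so E°_cell = +1.92 − (+0.77) = 1.15 V.
Balancing electrons gives n = 1; the reaction quotient is Q = [Fe³⁺]·[Co²⁺]/([Fe²⁺]·[Co³⁺]) = 30.4.
E = E° − (RT/nF) ln Q = 1.15 − (8.314×273)/(1×96485) × (3.414) = 1.150 − 0.080 = 1.070 V.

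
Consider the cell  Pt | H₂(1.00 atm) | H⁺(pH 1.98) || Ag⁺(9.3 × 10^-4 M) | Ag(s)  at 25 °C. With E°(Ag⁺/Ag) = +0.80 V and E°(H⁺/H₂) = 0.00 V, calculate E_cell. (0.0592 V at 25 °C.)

0.74 V

The Ag⁺/Ag couple is the cathode, so E°_cell = 0.80 V; n = 2.
[H⁺] = 10^(−1.98) = 0.010 M, and Q = [H⁺]^2 / ([Ag⁺]^2·P(H₂)) = 127.
E = E° − (0.0592/2) log Q = 0.80 − (0.0592/2)(2.103) = 0.738 V.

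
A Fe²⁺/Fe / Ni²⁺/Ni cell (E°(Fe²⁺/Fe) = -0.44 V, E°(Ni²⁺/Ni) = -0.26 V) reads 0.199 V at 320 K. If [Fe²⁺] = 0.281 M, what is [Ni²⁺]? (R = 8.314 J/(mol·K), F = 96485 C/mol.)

1.1 M

From the Nernst equation, ln Q = nF(E° − E)/RT = 2×96485×(0.18 − 0.199)/(8.314×320) = -1.378, so Q = 0.252.
With Q = [Fe²⁺]/[Ni²⁺] and the known concentrations, [Ni²⁺] in the denominator gives [Ni²⁺] = 1.1 M.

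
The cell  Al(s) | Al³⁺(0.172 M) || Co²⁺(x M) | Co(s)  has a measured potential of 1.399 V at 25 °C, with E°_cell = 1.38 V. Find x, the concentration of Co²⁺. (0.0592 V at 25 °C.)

From the Nernst equation, log Q = n(E° − E)/0.0592 = 6(1.38 − 1.399)/0.0592 = -1.926, so Q = 0.0119.
With Q = [Al³⁺]^2/[Co²⁺]^3 and the known concentrations, [Co²⁺]^3 in the denominator gives [Co²⁺] = 1.4 M.

1.4 M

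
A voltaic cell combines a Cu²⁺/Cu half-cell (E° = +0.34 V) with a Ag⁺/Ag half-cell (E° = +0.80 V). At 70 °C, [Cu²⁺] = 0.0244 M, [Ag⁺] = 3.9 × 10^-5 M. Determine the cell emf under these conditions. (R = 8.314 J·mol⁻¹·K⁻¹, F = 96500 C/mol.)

The Ag⁺/Ag couple has the higher reduction potential and acts as the cathode, so E°_cell = +0.80 − (+0.34) = 0.46 V.
Balancing electrons gives n = 2; the reaction quotient is Q = [Cu²⁺]/[Ag⁺]^2 = 1.6 × 10^7.
E = E° − (RT/nF) ln Q = 0.46 − (8.314×343)/(2×96500) × (16.591) = 0.460 − 0.245 = 0.215 V.

0.215 V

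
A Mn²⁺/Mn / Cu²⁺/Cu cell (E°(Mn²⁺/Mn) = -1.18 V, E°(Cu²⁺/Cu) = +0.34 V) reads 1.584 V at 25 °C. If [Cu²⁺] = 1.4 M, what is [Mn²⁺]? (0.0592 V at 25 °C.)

0.0096 M

From the Nernst equation, log Q = n(E° − E)/0.0592 = 2(1.52 − 1.584)/0.0592 = -2.162, so Q = 0.00688.
With Q = [Mn²⁺]/[Cu²⁺] and the known concentrations, [Mn²⁺] in the numerator gives [Mn²⁺] = 0.0096 M.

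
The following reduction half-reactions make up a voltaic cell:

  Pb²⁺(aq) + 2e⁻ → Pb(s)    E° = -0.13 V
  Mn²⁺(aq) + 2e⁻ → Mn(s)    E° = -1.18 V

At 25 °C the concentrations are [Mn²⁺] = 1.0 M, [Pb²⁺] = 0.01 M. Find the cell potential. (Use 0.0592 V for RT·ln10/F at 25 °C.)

The Pb²⁺/Pb couple has the higher reduction potential and acts as the cathode, so E°_cell = -0.13 − (-1.18) = 1.05 V.
Balancing electrons gives n = 2; the reaction quotient is Q = [Mn²⁺]/[Pb²⁺] = 100.
At 25 °C, E = E° − (0.0592/n) log Q = 1.05 − (0.0592/2)(2.000) = 1.050 − 0.059 = 0.991 V.

0.991 V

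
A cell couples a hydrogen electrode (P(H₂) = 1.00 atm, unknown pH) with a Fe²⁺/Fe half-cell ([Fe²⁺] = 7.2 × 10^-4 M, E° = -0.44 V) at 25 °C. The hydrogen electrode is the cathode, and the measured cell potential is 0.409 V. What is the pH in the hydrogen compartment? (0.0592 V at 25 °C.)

E°_cell = 0.44 V and n = 2.
log Q = n(E° − E)/0.0592 = 2×(0.44 − 0.409)/0.0592 = 1.047.
With Q = [Fe²⁺]·P(H₂) / [H⁺]^2, solving for [H⁺] gives log[H⁺] = -2.095, so pH = 2.09.

pH = 2.09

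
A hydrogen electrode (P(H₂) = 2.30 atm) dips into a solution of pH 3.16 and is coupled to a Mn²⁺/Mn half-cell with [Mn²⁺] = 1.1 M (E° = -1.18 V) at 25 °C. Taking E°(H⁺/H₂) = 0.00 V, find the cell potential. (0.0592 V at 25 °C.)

0.98 V

The hydrogen couple is the cathode, so E°_cell = 1.18 V; n = 2.
[H⁺] = 10^(−3.16) = 6.9 × 10^-4 M, and Q = [Mn²⁺]·P(H₂) / [H⁺]^2 = 5.29 × 10^6.
E = E° − (0.0592/2) log Q = 1.18 − (0.0592/2)(6.723) = 0.981 V.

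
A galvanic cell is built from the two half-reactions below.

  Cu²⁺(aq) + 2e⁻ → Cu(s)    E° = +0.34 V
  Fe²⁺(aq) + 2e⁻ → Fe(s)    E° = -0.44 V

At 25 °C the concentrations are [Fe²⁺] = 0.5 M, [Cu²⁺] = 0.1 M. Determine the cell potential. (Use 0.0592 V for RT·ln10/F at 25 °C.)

The Cu²⁺/Cu couple has the higher reduction potential and acts as the cathode, so E°_cell = +0.34 − (-0.44) = 0.78 V.
Balancing electrons gives n = 2; the reaction quotient is Q = [Fe²⁺]/[Cu²⁺] = 5.00.
At 25 °C, E = E° − (0.0592/n) log Q = 0.78 − (0.0592/2)(0.699) = 0.780 − 0.021 = 0.759 V.

0.759 V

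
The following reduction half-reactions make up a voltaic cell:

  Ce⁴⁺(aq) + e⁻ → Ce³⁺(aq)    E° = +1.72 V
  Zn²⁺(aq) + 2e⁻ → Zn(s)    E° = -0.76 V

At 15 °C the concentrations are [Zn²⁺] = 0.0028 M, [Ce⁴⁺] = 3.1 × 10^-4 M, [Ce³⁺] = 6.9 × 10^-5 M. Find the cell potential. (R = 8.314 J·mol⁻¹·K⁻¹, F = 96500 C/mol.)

2.59 V

The Ce⁴⁺/Ce³⁺ couple has the higher reduction potential and acts as the cathode, so E°_cell = +1.72 − (-0.76) = 2.48 V.
Balancing electrons gives n = 2; the reaction quotient is Q = [Zn²⁺]·[Ce³⁺]^2/[Ce⁴⁺]^2 = 1.39 × 10^-4.
E = E° − (RT/nF) ln Q = 2.48 − (8.314×288)/(2×96500) × (-8.883) = 2.480 + 0.110 = 2.590 V.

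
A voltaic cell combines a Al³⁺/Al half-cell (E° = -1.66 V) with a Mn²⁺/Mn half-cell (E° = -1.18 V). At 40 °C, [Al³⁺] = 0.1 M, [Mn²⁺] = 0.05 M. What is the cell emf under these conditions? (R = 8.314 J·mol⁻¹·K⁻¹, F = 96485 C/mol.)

0.460 V

The Mn²⁺/Mn couple has the higher reduction potential and acts as the cathode, so E°_cell = -1.18 − (-1.66) = 0.48 V.
Balancing electrons gives n = 6; the reaction quotient is Q = [Al³⁺]^2/[Mn²⁺]^3 = 80.0.
E = E° − (RT/nF) ln Q = 0.48 − (8.314×313)/(6×96485) × (4.382) = 0.480 − 0.020 = 0.460 V.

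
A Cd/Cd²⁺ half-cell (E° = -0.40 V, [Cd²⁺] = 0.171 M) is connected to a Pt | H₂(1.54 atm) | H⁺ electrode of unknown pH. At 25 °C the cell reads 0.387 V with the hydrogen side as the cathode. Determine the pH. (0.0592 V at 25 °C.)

pH = 0.51

E°_cell = 0.40 V and n = 2.
log Q = n(E° − E)/0.0592 = 2×(0.40 − 0.387)/0.0592 = 0.439.
With Q = [Cd²⁺]·P(H₂) / [H⁺]^2, solving for [H⁺] gives log[H⁺] = -0.509, so pH = 0.51.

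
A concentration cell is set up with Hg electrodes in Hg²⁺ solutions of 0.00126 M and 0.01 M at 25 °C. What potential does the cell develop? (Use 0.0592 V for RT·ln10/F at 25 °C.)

Both half-cells are Hg²⁺/Hg, so E°_cell = 0. The concentrated side is the cathode; the cell reaction moves Hg²⁺ from high to low concentration with n = 2.
Q = [Hg²⁺]_dilute/[Hg²⁺]_conc = 0.00126/0.01 = 0.126.
E = 0 − (0.0592/2) log Q = −(0.0592/2)(-0.900) = 0.0266 V.

0.027 V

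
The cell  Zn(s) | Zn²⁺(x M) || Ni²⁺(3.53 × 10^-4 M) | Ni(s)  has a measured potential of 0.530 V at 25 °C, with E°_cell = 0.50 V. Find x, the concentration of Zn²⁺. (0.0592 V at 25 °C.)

3.4 × 10^-5 M

From the Nernst equation, log Q = n(E° − E)/0.0592 = 2(0.50 − 0.530)/0.0592 = -1.014, so Q = 0.0969.
With Q = [Zn²⁺]/[Ni²⁺] and the known concentrations, [Zn²⁺] in the numerator gives [Zn²⁺] = 3.4 × 10^-5 M.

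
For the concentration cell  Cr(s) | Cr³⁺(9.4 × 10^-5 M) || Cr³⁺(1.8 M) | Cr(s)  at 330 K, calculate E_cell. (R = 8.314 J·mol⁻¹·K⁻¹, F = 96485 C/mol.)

Both half-cells are Cr³⁺/Cr, so E°_cell = 0. The concentrated side is the cathode; the cell reaction moves Cr³⁺ from high to low concentration with n = 3.
Q = [Cr³⁺]_dilute/[Cr³⁺]_conc = 9.4 × 10^-5/1.8 = 5.22 × 10^-5.
E = 0 − (RT/nF) ln Q = −((8.314×330)/(3×96485))(-9.860) = 0.0935 V.

0.093 V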